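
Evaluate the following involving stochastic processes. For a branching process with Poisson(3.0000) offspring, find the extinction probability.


Since mu = 3.0000 > 1, extinction prob q < 1.
Solve s = exp(mu*(s-1)) iteratively.
q = 0.0595

0.0595


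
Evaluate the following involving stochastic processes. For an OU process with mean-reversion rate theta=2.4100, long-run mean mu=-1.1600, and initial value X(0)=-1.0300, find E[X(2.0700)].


E[X(t)] = mu + (X(0) - mu)*exp(-theta*t)
= -1.1600 + (-1.0300 - -1.1600)*exp(-2.4100*2.0700)
= -1.1600 + 0.1300 * 0.0068
= -1.1591

-1.1591


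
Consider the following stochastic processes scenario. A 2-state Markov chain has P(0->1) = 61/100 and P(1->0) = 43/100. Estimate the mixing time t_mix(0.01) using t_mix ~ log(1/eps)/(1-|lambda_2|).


lambda_2 = |1 - p01 - p10| = |1 - 0.6100 - 0.4300| = 0.0400
t_mix ~ log(1/eps)/(1 - |lambda_2|)
= log(100)/(1 - 0.0400) = 4.6052/0.9600
= 4.7971

4.7971


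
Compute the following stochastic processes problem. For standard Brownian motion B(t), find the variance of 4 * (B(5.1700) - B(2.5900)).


Var(alpha*(B(t)-B(s))) = alpha^2 * (t-s)
= 4^2 * (5.1700 - 2.5900)
= 16 * 2.5800
= 41.2800

41.2800


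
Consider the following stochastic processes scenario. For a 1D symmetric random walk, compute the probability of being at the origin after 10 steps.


P(S(10) = 0) = C(10,5) / 4^5
= 252 / 1024
= 0.2461

0.2461


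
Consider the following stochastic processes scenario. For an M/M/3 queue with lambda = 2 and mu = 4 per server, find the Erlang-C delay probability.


a = lambda/mu = 0.5000
rho = a/c = 0.1667
Erlang-C formula applied:
C(c,a) = 0.0152

0.0152


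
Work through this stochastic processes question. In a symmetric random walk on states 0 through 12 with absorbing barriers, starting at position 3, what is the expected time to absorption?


For symmetric RW on 0,...,N with absorbing barriers, E(i) = i*(N-i)
E(3) = 3 * 9 = 27

27


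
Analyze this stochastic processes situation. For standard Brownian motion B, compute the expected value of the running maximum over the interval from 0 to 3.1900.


E(max B(s)) = sqrt(2t/pi)
= sqrt(2*3.1900/pi)
= sqrt(2.0308)
= 1.4251

1.4251


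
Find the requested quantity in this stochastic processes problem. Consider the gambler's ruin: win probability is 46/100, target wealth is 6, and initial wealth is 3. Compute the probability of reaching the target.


Gambler's ruin formula:
r = q/p = 0.5400/0.4600 = 1.1739
P(win) = (1 - r^i)/(1 - r^N)
= (1 - 1.1739^3)/(1 - 1.1739^6)
= 0.3820

0.3820


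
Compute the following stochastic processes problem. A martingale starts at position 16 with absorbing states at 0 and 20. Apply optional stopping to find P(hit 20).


By optional stopping theorem: E(M at tau) = M(0) = 16
P(hit 20)*20 + P(hit 0)*0 = 16
P(hit 20) = (16 - 0)/(20 - 0) = 4/5 = 0.8000

0.8000


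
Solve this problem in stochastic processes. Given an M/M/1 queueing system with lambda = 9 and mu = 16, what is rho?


rho = lambda/mu
= 9/16
= 0.5625

0.5625


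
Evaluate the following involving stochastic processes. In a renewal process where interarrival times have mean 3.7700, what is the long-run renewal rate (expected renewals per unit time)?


Long-run renewal rate = 1/E(X)
= 1/3.7700
= 0.2653

0.2653


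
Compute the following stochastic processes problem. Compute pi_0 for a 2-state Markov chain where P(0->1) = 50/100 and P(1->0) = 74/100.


Stationary distribution: pi_0 = p10/(p01+p10), pi_1 = p01/(p01+p10)
p01 = 0.5000, p10 = 0.7400
pi_0 = 0.5968

0.5968


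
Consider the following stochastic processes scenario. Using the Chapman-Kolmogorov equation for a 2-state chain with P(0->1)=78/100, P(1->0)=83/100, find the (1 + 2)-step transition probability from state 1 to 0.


P^3 = P^1 * P^2
Computing via matrix multiplication of the transition matrix.
Entry (1,0) of P^3 = 0.6325

0.6325


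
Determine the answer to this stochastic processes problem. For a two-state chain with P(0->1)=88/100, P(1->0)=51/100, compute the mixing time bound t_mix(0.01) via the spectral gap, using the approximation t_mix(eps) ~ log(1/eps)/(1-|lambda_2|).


lambda_2 = |1 - p01 - p10| = |1 - 0.8800 - 0.5100| = 0.3900
t_mix ~ log(1/eps)/(1 - |lambda_2|)
= log(100)/(1 - 0.3900) = 4.6052/0.6100
= 7.5495

7.5495


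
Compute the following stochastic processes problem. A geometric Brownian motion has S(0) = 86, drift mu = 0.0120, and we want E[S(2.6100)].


E[S(t)] = S(0) * exp(mu * t)
= 86 * exp(0.0120 * 2.6100)
= 86 * 1.0318
= 88.7361

88.7361


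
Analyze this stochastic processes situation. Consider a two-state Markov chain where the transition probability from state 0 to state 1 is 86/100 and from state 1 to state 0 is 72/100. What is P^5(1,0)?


Computing P^5 by matrix multiplication.
P = [[0.1400, 0.8600], [0.7200, 0.2800]]
After raising P to the power 5:
P^5(1,0) = 0.4856

0.4856


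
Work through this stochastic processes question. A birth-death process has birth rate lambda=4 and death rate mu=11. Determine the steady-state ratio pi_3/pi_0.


For birth-death process, pi_n/pi_0 = (lambda/mu)^n
= (4/11)^3
= 0.0481

0.0481


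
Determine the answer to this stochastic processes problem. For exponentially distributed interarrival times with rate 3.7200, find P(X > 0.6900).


P(X > t) = exp(-lambda * t)
= exp(-3.7200 * 0.6900)
= exp(-2.5668) = 0.0768

0.0768


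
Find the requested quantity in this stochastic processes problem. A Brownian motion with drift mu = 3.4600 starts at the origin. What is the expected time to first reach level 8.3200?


Expected first passage time = a/mu
= 8.3200/3.4600
= 2.4046

2.4046


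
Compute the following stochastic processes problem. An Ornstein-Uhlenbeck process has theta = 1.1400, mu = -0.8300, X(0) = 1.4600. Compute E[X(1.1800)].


E[X(t)] = mu + (X(0) - mu)*exp(-theta*t)
= -0.8300 + (1.4600 - -0.8300)*exp(-1.1400*1.1800)
= -0.8300 + 2.2900 * 0.2605
= -0.2335

-0.2335


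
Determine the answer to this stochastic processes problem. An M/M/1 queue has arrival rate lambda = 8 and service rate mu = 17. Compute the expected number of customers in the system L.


rho = 8/17 = 0.4706
L = rho/(1-rho)
= 0.4706/0.5294
= 0.8889

0.8889


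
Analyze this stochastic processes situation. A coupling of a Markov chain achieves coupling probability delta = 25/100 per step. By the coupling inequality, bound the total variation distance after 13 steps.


TV distance bound <= (1-delta)^n
= (1 - 0.2500)^13
= 0.7500^13
= 0.0238

0.0238


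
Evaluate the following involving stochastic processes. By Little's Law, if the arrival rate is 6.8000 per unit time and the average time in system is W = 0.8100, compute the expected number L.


Little's Law: L = lambda * W
= 6.8000 * 0.8100
= 5.5080

5.5080


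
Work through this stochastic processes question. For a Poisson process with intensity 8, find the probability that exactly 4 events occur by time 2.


P(N(t)=k) = (lambda*t)^k * exp(-lambda*t) / k!
lambda*t = 16
= 16^4 * exp(-16) / 4!
= 65536 * 1.1254e-07 / 24
= 3.0730e-04

3.0730e-04


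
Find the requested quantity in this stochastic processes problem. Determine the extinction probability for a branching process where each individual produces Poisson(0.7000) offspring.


Since mu = 0.7000 <= 1, extinction probability = 1.

1.0000


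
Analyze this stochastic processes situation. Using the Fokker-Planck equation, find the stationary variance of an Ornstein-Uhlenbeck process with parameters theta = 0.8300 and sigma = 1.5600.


Stationary variance = sigma^2 / (2*theta)
= 1.5600^2 / (2*0.8300)
= 2.4336 / 1.6600
= 1.4660

1.4660


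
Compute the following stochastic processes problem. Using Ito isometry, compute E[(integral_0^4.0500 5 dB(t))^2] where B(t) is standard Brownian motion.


By Ito isometry: E[(int f dB)^2] = int f^2 dt
= 5^2 * 4.0500
= 25 * 4.0500 = 101.2500

101.2500


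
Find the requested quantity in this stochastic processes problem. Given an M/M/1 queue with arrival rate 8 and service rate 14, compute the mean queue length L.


rho = 8/14 = 0.5714
L = rho/(1-rho)
= 0.5714/0.4286
= 1.3333

1.3333


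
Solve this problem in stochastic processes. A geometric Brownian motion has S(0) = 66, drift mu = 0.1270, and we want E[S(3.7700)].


E[S(t)] = S(0) * exp(mu * t)
= 66 * exp(0.1270 * 3.7700)
= 66 * 1.6141
= 106.5319

106.5319


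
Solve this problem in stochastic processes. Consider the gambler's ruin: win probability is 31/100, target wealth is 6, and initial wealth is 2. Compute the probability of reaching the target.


Gambler's ruin formula:
r = q/p = 0.6900/0.3100 = 2.2258
P(win) = (1 - r^i)/(1 - r^N)
= (1 - 2.2258^2)/(1 - 2.2258^6)
= 0.0328

0.0328


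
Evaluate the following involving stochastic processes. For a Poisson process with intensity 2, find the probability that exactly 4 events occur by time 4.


P(N(t)=k) = (lambda*t)^k * exp(-lambda*t) / k!
lambda*t = 8
= 8^4 * exp(-8) / 4!
= 4096 * 3.3546e-04 / 24
= 0.0573

0.0573


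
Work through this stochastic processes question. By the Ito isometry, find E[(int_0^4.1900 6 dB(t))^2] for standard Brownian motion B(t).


By Ito isometry: E[(int f dB)^2] = int f^2 dt
= 6^2 * 4.1900
= 36 * 4.1900 = 150.8400

150.8400


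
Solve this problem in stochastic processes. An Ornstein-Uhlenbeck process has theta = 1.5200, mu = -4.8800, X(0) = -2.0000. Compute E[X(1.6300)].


E[X(t)] = mu + (X(0) - mu)*exp(-theta*t)
= -4.8800 + (-2.0000 - -4.8800)*exp(-1.5200*1.6300)
= -4.8800 + 2.8800 * 0.0839
= -4.6382

-4.6382


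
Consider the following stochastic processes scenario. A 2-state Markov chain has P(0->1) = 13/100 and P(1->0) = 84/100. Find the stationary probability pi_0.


Stationary distribution: pi_0 = p10/(p01+p10), pi_1 = p01/(p01+p10)
p01 = 0.1300, p10 = 0.8400
pi_0 = 0.8660

0.8660


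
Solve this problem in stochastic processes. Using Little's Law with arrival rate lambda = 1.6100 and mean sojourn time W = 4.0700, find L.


Little's Law: L = lambda * W
= 1.6100 * 4.0700
= 6.5527

6.5527


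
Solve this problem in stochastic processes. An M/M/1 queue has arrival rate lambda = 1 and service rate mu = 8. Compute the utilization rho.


rho = lambda/mu
= 1/8
= 0.1250

0.1250


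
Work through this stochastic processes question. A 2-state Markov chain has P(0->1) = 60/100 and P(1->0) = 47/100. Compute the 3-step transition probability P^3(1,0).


Computing P^3 by matrix multiplication.
P = [[0.4000, 0.6000], [0.4700, 0.5300]]
After raising P to the power 3:
P^3(1,0) = 0.4394

0.4394


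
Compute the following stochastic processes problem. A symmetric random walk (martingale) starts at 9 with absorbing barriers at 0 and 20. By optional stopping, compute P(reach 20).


By optional stopping theorem: E(M at tau) = M(0) = 9
P(hit 20)*20 + P(hit 0)*0 = 9
P(hit 20) = (9 - 0)/(20 - 0) = 9/20 = 0.4500

0.4500


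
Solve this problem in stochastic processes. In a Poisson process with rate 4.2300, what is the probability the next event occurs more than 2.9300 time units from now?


P(X > t) = exp(-lambda * t)
= exp(-4.2300 * 2.9300)
= exp(-12.3939) = 4.1438e-06

4.1438e-06


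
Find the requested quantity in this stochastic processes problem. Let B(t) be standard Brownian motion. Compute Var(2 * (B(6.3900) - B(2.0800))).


Var(alpha*(B(t)-B(s))) = alpha^2 * (t-s)
= 2^2 * (6.3900 - 2.0800)
= 4 * 4.3100
= 17.2400

17.2400


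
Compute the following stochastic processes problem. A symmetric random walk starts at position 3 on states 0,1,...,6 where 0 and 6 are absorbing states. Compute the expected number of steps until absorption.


For symmetric RW on 0,...,N with absorbing barriers, E(i) = i*(N-i)
E(3) = 3 * 3 = 9

9


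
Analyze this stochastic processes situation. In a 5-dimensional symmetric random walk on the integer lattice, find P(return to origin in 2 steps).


P(return in 2 steps) = P(reverse first step) = 1/(2d)
= 1/10
= 0.1000

0.1000


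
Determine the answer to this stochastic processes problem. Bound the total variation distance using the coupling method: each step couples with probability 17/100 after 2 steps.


TV distance bound <= (1-delta)^n
= (1 - 0.1700)^2
= 0.8300^2
= 0.6889

0.6889


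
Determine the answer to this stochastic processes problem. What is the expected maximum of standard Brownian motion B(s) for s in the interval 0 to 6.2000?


E(max B(s)) = sqrt(2t/pi)
= sqrt(2*6.2000/pi)
= sqrt(3.9470)
= 1.9867

1.9867


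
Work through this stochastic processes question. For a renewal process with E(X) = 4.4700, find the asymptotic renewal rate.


Long-run renewal rate = 1/E(X)
= 1/4.4700
= 0.2237

0.2237


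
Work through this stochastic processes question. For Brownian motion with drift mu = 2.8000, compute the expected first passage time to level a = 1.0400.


Expected first passage time = a/mu
= 1.0400/2.8000
= 0.3714

0.3714


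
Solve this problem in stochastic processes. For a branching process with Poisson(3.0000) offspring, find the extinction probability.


Since mu = 3.0000 > 1, extinction prob q < 1.
Solve s = exp(mu*(s-1)) iteratively.
q = 0.0595

0.0595


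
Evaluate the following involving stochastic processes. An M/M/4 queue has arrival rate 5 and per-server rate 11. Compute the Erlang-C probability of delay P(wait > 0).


a = lambda/mu = 0.4545
rho = a/c = 0.1136
Erlang-C formula applied:
C(c,a) = 0.0013

0.0013


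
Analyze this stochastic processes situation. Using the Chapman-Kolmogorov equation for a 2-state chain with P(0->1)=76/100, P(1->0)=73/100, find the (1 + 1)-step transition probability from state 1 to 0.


P^2 = P^1 * P^1
Computing via matrix multiplication of the transition matrix.
Entry (1,0) of P^2 = 0.3723

0.3723


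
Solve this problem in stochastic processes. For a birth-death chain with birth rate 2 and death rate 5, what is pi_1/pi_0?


For birth-death process, pi_n/pi_0 = (lambda/mu)^n
= (2/5)^1
= 0.4000

0.4000


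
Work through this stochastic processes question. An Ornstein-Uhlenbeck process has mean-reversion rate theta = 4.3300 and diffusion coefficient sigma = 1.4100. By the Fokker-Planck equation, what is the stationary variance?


Stationary variance = sigma^2 / (2*theta)
= 1.4100^2 / (2*4.3300)
= 1.9881 / 8.6600
= 0.2296

0.2296


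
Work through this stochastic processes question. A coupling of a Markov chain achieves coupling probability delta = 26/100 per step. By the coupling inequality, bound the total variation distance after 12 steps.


TV distance bound <= (1-delta)^n
= (1 - 0.2600)^12
= 0.7400^12
= 0.0270

0.0270


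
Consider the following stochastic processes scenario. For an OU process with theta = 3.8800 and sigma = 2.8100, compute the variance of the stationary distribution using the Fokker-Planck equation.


Stationary variance = sigma^2 / (2*theta)
= 2.8100^2 / (2*3.8800)
= 7.8961 / 7.7600
= 1.0175

1.0175


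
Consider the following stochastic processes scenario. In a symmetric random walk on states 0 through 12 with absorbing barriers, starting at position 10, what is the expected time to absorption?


For symmetric RW on 0,...,N with absorbing barriers, E(i) = i*(N-i)
E(10) = 10 * 2 = 20

20


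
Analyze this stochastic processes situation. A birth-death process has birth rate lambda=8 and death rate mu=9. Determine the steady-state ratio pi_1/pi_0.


For birth-death process, pi_n/pi_0 = (lambda/mu)^n
= (8/9)^1
= 0.8889

0.8889


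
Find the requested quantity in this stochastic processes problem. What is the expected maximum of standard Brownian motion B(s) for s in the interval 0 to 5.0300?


E(max B(s)) = sqrt(2t/pi)
= sqrt(2*5.0300/pi)
= sqrt(3.2022)
= 1.7895

1.7895


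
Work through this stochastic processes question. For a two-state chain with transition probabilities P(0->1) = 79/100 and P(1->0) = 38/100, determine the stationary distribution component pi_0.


Stationary distribution: pi_0 = p10/(p01+p10), pi_1 = p01/(p01+p10)
p01 = 0.7900, p10 = 0.3800
pi_0 = 0.3248

0.3248


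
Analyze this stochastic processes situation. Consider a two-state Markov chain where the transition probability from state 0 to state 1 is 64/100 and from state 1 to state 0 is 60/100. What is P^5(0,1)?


Computing P^5 by matrix multiplication.
P = [[0.3600, 0.6400], [0.6000, 0.4000]]
After raising P to the power 5:
P^5(0,1) = 0.5165

0.5165


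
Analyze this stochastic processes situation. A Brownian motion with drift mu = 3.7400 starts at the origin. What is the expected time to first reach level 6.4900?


Expected first passage time = a/mu
= 6.4900/3.7400
= 1.7353

1.7353


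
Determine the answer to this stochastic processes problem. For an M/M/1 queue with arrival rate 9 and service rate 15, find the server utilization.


rho = lambda/mu
= 9/15
= 0.6000

0.6000


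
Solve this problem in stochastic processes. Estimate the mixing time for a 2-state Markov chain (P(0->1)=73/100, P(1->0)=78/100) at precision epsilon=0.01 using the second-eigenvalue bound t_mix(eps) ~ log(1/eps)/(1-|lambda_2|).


lambda_2 = |1 - p01 - p10| = |1 - 0.7300 - 0.7800| = 0.5100
t_mix ~ log(1/eps)/(1 - |lambda_2|)
= log(100)/(1 - 0.5100) = 4.6052/0.4900
= 9.3983

9.3983


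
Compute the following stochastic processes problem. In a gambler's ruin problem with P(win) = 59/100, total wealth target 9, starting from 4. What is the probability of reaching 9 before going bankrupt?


Gambler's ruin formula:
r = q/p = 0.4100/0.5900 = 0.6949
P(win) = (1 - r^i)/(1 - r^N)
= (1 - 0.6949^4)/(1 - 0.6949^9)
= 0.7969

0.7969


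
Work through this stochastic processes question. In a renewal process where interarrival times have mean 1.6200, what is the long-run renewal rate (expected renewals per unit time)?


Long-run renewal rate = 1/E(X)
= 1/1.6200
= 0.6173

0.6173


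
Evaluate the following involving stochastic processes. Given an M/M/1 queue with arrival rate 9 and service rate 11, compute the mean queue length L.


rho = 9/11 = 0.8182
L = rho/(1-rho)
= 0.8182/0.1818
= 4.5000

4.5000


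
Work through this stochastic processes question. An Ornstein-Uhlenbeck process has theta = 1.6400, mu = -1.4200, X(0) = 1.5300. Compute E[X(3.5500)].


E[X(t)] = mu + (X(0) - mu)*exp(-theta*t)
= -1.4200 + (1.5300 - -1.4200)*exp(-1.6400*3.5500)
= -1.4200 + 2.9500 * 0.0030
= -1.4113

-1.4113


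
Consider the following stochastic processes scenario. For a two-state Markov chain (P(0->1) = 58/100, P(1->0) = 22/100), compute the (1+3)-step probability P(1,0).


P^4 = P^1 * P^3
Computing via matrix multiplication of the transition matrix.
Entry (1,0) of P^4 = 0.2746

0.2746


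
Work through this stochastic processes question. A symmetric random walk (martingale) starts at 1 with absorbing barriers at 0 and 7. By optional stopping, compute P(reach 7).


By optional stopping theorem: E(M at tau) = M(0) = 1
P(hit 7)*7 + P(hit 0)*0 = 1
P(hit 7) = (1 - 0)/(7 - 0) = 1/7 = 0.1429

0.1429


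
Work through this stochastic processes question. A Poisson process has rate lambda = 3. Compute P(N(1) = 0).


P(N(t)=k) = (lambda*t)^k * exp(-lambda*t) / k!
lambda*t = 3
= 3^0 * exp(-3) / 0!
= 1 * 0.0498 / 1
= 0.0498

0.0498


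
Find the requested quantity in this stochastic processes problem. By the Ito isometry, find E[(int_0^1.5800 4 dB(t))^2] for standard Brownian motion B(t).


By Ito isometry: E[(int f dB)^2] = int f^2 dt
= 4^2 * 1.5800
= 16 * 1.5800 = 25.2800

25.2800


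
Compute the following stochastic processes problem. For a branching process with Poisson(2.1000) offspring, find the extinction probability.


Since mu = 2.1000 > 1, extinction prob q < 1.
Solve s = exp(mu*(s-1)) iteratively.
q = 0.1779

0.1779


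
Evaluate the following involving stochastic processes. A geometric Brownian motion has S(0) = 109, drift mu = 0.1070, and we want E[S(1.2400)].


E[S(t)] = S(0) * exp(mu * t)
= 109 * exp(0.1070 * 1.2400)
= 109 * 1.1419
= 124.4654

124.4654


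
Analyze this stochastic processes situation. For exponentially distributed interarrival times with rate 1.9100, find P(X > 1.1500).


P(X > t) = exp(-lambda * t)
= exp(-1.9100 * 1.1500)
= exp(-2.1965) = 0.1112

0.1112


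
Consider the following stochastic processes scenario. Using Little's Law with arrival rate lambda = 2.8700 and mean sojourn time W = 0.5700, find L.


Little's Law: L = lambda * W
= 2.8700 * 0.5700
= 1.6359

1.6359


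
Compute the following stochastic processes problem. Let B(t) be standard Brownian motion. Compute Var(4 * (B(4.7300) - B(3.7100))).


Var(alpha*(B(t)-B(s))) = alpha^2 * (t-s)
= 4^2 * (4.7300 - 3.7100)
= 16 * 1.0200
= 16.3200

16.3200


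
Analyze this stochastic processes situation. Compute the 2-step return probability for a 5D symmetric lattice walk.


P(return in 2 steps) = P(reverse first step) = 1/(2d)
= 1/10
= 0.1000

0.1000


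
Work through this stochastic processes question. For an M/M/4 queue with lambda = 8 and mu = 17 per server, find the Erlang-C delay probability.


a = lambda/mu = 0.4706
rho = a/c = 0.1176
Erlang-C formula applied:
C(c,a) = 0.0014

0.0014


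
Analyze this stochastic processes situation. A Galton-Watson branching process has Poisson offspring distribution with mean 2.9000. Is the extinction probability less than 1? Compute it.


Since mu = 2.9000 > 1, extinction prob q < 1.
Solve s = exp(mu*(s-1)) iteratively.
q = 0.0668

0.0668


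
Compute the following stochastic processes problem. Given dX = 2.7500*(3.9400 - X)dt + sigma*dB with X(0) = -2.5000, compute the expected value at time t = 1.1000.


E[X(t)] = mu + (X(0) - mu)*exp(-theta*t)
= 3.9400 + (-2.5000 - 3.9400)*exp(-2.7500*1.1000)
= 3.9400 + -6.4400 * 0.0486
= 3.6273

3.6273


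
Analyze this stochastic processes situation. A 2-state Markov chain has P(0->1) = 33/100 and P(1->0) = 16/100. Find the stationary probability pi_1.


Stationary distribution: pi_0 = p10/(p01+p10), pi_1 = p01/(p01+p10)
p01 = 0.3300, p10 = 0.1600
pi_1 = 0.6735

0.6735


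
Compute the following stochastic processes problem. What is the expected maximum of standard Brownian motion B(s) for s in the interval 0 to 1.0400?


E(max B(s)) = sqrt(2t/pi)
= sqrt(2*1.0400/pi)
= sqrt(0.6621)
= 0.8137

0.8137


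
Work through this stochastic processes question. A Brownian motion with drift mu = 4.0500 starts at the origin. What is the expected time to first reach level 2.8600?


Expected first passage time = a/mu
= 2.8600/4.0500
= 0.7062

0.7062


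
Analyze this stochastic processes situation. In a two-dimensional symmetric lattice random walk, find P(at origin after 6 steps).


P = C(6,3)^2 / 4^6
= 20^2 / 4096
= 400 / 4096
= 0.0977

0.0977


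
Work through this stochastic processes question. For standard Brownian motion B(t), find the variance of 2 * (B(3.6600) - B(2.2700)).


Var(alpha*(B(t)-B(s))) = alpha^2 * (t-s)
= 2^2 * (3.6600 - 2.2700)
= 4 * 1.3900
= 5.5600

5.5600


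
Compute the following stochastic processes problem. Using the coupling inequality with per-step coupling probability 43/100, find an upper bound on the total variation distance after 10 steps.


TV distance bound <= (1-delta)^n
= (1 - 0.4300)^10
= 0.5700^10
= 0.0036

0.0036


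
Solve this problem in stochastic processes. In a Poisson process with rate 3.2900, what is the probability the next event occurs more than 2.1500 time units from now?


P(X > t) = exp(-lambda * t)
= exp(-3.2900 * 2.1500)
= exp(-7.0735) = 8.4726e-04

8.4726e-04


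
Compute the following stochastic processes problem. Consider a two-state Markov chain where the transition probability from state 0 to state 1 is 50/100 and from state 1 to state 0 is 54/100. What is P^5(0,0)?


Computing P^5 by matrix multiplication.
P = [[0.5000, 0.5000], [0.5400, 0.4600]]
After raising P to the power 5:
P^5(0,0) = 0.5192

0.5192


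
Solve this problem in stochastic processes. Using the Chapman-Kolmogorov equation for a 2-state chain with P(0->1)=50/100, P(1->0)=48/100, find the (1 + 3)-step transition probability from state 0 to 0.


P^4 = P^1 * P^3
Computing via matrix multiplication of the transition matrix.
Entry (0,0) of P^4 = 0.4898

0.4898


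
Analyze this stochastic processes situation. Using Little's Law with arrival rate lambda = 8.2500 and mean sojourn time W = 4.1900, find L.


Little's Law: L = lambda * W
= 8.2500 * 4.1900
= 34.5675

34.5675


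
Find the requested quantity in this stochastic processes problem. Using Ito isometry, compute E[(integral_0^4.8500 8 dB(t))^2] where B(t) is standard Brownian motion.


By Ito isometry: E[(int f dB)^2] = int f^2 dt
= 8^2 * 4.8500
= 64 * 4.8500 = 310.4000

310.4000


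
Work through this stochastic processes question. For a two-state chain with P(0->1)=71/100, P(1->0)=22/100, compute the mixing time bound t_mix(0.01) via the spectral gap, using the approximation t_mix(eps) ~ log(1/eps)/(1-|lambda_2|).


lambda_2 = |1 - p01 - p10| = |1 - 0.7100 - 0.2200| = 0.0700
t_mix ~ log(1/eps)/(1 - |lambda_2|)
= log(100)/(1 - 0.0700) = 4.6052/0.9300
= 4.9518

4.9518


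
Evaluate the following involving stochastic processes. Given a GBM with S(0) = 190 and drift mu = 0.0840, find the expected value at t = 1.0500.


E[S(t)] = S(0) * exp(mu * t)
= 190 * exp(0.0840 * 1.0500)
= 190 * 1.0922
= 207.5192

207.5192


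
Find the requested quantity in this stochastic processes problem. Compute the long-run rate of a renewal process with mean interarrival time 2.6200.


Long-run renewal rate = 1/E(X)
= 1/2.6200
= 0.3817

0.3817


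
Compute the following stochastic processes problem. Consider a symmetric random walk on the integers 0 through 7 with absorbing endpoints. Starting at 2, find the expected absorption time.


For symmetric RW on 0,...,N with absorbing barriers, E(i) = i*(N-i)
E(2) = 2 * 5 = 10

10


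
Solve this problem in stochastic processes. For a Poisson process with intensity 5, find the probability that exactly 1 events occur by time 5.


P(N(t)=k) = (lambda*t)^k * exp(-lambda*t) / k!
lambda*t = 25
= 25^1 * exp(-25) / 1!
= 25 * 1.3888e-11 / 1
= 3.4720e-10

3.4720e-10


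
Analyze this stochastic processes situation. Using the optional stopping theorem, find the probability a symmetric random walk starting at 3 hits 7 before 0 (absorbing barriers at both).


By optional stopping theorem: E(M at tau) = M(0) = 3
P(hit 7)*7 + P(hit 0)*0 = 3
P(hit 7) = (3 - 0)/(7 - 0) = 3/7 = 0.4286

0.4286


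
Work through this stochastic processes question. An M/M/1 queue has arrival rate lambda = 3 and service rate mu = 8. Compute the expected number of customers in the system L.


rho = 3/8 = 0.3750
L = rho/(1-rho)
= 0.3750/0.6250
= 0.6000

0.6000


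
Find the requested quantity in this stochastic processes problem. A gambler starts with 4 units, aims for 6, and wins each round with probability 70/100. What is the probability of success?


Gambler's ruin formula:
r = q/p = 0.3000/0.7000 = 0.4286
P(win) = (1 - r^i)/(1 - r^N)
= (1 - 0.4286^4)/(1 - 0.4286^6)
= 0.9723

0.9723


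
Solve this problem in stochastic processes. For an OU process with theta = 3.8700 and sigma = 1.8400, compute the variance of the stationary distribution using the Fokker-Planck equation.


Stationary variance = sigma^2 / (2*theta)
= 1.8400^2 / (2*3.8700)
= 3.3856 / 7.7400
= 0.4374

0.4374


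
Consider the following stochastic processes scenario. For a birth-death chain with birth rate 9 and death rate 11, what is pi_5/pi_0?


For birth-death process, pi_n/pi_0 = (lambda/mu)^n
= (9/11)^5
= 0.3666

0.3666


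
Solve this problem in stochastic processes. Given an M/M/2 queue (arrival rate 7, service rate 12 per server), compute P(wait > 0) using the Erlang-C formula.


a = lambda/mu = 0.5833
rho = a/c = 0.2917
Erlang-C formula applied:
C(c,a) = 0.1317

0.1317


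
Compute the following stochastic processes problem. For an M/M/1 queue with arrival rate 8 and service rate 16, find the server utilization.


rho = lambda/mu
= 8/16
= 0.5000

0.5000


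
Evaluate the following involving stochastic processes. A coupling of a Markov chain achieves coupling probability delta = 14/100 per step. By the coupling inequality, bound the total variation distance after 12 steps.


TV distance bound <= (1-delta)^n
= (1 - 0.1400)^12
= 0.8600^12
= 0.1637

0.1637


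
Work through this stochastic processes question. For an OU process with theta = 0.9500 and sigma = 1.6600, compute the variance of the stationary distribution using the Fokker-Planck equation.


Stationary variance = sigma^2 / (2*theta)
= 1.6600^2 / (2*0.9500)
= 2.7556 / 1.9000
= 1.4503

1.4503


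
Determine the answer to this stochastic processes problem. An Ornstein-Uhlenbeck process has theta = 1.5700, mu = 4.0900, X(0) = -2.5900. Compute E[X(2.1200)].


E[X(t)] = mu + (X(0) - mu)*exp(-theta*t)
= 4.0900 + (-2.5900 - 4.0900)*exp(-1.5700*2.1200)
= 4.0900 + -6.6800 * 0.0359
= 3.8505

3.8505


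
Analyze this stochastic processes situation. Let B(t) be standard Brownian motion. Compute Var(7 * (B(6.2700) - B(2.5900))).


Var(alpha*(B(t)-B(s))) = alpha^2 * (t-s)
= 7^2 * (6.2700 - 2.5900)
= 49 * 3.6800
= 180.3200

180.3200


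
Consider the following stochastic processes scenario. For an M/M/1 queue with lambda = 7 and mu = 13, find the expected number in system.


rho = 7/13 = 0.5385
L = rho/(1-rho)
= 0.5385/0.4615
= 1.1667

1.1667


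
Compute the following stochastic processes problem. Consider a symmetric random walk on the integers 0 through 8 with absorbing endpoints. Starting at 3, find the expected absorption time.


For symmetric RW on 0,...,N with absorbing barriers, E(i) = i*(N-i)
E(3) = 3 * 5 = 15

15


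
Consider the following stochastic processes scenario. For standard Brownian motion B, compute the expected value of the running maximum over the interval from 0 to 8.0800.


E(max B(s)) = sqrt(2t/pi)
= sqrt(2*8.0800/pi)
= sqrt(5.1439)
= 2.2680

2.2680


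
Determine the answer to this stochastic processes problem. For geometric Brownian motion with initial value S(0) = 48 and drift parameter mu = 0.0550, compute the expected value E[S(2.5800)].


E[S(t)] = S(0) * exp(mu * t)
= 48 * exp(0.0550 * 2.5800)
= 48 * 1.1525
= 55.3181

55.3181


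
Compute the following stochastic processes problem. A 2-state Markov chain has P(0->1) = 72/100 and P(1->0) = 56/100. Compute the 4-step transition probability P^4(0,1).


Computing P^4 by matrix multiplication.
P = [[0.2800, 0.7200], [0.5600, 0.4400]]
After raising P to the power 4:
P^4(0,1) = 0.5590

0.5590


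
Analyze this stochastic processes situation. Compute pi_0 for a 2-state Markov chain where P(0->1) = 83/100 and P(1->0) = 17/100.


Stationary distribution: pi_0 = p10/(p01+p10), pi_1 = p01/(p01+p10)
p01 = 0.8300, p10 = 0.1700
pi_0 = 0.1700

0.1700


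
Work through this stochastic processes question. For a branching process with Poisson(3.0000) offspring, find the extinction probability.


Since mu = 3.0000 > 1, extinction prob q < 1.
Solve s = exp(mu*(s-1)) iteratively.
q = 0.0595

0.0595


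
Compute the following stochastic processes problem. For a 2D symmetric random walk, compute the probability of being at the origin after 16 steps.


P = C(16,8)^2 / 4^16
= 12870^2 / 4294967296
= 165636900 / 4294967296
= 0.0386

0.0386


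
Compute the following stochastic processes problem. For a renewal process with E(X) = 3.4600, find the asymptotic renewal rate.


Long-run renewal rate = 1/E(X)
= 1/3.4600
= 0.2890

0.2890


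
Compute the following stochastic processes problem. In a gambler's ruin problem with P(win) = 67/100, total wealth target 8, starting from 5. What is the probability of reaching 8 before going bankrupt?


Gambler's ruin formula:
r = q/p = 0.3300/0.6700 = 0.4925
P(win) = (1 - r^i)/(1 - r^N)
= (1 - 0.4925^5)/(1 - 0.4925^8)
= 0.9744

0.9744


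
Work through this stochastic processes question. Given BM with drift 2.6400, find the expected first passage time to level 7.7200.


Expected first passage time = a/mu
= 7.7200/2.6400
= 2.9242

2.9242


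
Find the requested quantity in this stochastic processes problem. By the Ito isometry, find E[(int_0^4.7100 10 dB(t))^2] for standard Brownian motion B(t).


By Ito isometry: E[(int f dB)^2] = int f^2 dt
= 10^2 * 4.7100
= 100 * 4.7100 = 471.0000

471.0000


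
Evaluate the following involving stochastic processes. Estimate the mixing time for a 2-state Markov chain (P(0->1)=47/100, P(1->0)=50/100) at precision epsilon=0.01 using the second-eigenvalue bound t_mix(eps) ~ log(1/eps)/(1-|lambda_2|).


lambda_2 = |1 - p01 - p10| = |1 - 0.4700 - 0.5000| = 0.0300
t_mix ~ log(1/eps)/(1 - |lambda_2|)
= log(100)/(1 - 0.0300) = 4.6052/0.9700
= 4.7476

4.7476


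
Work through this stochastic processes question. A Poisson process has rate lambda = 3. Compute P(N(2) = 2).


P(N(t)=k) = (lambda*t)^k * exp(-lambda*t) / k!
lambda*t = 6
= 6^2 * exp(-6) / 2!
= 36 * 0.0025 / 2
= 0.0446

0.0446


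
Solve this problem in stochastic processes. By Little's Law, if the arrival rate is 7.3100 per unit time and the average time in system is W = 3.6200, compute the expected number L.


Little's Law: L = lambda * W
= 7.3100 * 3.6200
= 26.4622

26.4622


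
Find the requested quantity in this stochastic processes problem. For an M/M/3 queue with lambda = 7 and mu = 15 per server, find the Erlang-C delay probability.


a = lambda/mu = 0.4667
rho = a/c = 0.1556
Erlang-C formula applied:
C(c,a) = 0.0126

0.0126


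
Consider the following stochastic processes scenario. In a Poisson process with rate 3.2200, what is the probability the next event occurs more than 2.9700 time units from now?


P(X > t) = exp(-lambda * t)
= exp(-3.2200 * 2.9700)
= exp(-9.5634) = 7.0254e-05

7.0254e-05


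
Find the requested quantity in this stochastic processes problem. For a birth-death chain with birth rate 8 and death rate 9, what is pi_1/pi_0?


For birth-death process, pi_n/pi_0 = (lambda/mu)^n
= (8/9)^1
= 0.8889

0.8889


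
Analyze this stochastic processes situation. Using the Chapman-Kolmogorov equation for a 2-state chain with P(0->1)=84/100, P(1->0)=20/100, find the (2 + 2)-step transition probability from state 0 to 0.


P^4 = P^2 * P^2
Computing via matrix multiplication of the transition matrix.
Entry (0,0) of P^4 = 0.1923

0.1923


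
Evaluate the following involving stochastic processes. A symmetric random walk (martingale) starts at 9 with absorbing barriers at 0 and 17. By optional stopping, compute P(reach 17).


By optional stopping theorem: E(M at tau) = M(0) = 9
P(hit 17)*17 + P(hit 0)*0 = 9
P(hit 17) = (9 - 0)/(17 - 0) = 9/17 = 0.5294

0.5294


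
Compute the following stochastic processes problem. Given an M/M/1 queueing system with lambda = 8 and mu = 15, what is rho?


rho = lambda/mu
= 8/15
= 0.5333

0.5333


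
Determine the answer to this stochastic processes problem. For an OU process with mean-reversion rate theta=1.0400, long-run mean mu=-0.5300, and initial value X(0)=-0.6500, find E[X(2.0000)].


E[X(t)] = mu + (X(0) - mu)*exp(-theta*t)
= -0.5300 + (-0.6500 - -0.5300)*exp(-1.0400*2.0000)
= -0.5300 + -0.1200 * 0.1249
= -0.5450

-0.5450


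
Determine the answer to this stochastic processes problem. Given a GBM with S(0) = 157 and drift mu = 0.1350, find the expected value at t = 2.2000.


E[S(t)] = S(0) * exp(mu * t)
= 157 * exp(0.1350 * 2.2000)
= 157 * 1.3458
= 211.2930

211.2930


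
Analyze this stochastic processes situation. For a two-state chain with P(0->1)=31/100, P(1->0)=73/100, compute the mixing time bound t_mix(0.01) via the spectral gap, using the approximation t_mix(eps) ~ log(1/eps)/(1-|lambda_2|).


lambda_2 = |1 - p01 - p10| = |1 - 0.3100 - 0.7300| = 0.0400
t_mix ~ log(1/eps)/(1 - |lambda_2|)
= log(100)/(1 - 0.0400) = 4.6052/0.9600
= 4.7971

4.7971


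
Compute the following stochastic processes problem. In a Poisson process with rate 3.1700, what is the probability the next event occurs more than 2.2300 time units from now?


P(X > t) = exp(-lambda * t)
= exp(-3.1700 * 2.2300)
= exp(-7.0691) = 8.5100e-04

8.5100e-04


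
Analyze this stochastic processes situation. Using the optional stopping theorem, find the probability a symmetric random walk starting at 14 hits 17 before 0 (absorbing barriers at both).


By optional stopping theorem: E(M at tau) = M(0) = 14
P(hit 17)*17 + P(hit 0)*0 = 14
P(hit 17) = (14 - 0)/(17 - 0) = 14/17 = 0.8235

0.8235


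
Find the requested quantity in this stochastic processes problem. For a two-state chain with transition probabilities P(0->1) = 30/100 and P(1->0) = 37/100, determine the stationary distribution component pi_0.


Stationary distribution: pi_0 = p10/(p01+p10), pi_1 = p01/(p01+p10)
p01 = 0.3000, p10 = 0.3700
pi_0 = 0.5522

0.5522


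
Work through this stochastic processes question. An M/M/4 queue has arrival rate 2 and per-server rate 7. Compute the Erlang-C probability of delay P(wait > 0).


a = lambda/mu = 0.2857
rho = a/c = 0.0714
Erlang-C formula applied:
C(c,a) = 2.2471e-04

2.2471e-04


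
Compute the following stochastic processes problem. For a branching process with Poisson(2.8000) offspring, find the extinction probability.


Since mu = 2.8000 > 1, extinction prob q < 1.
Solve s = exp(mu*(s-1)) iteratively.
q = 0.0750

0.0750


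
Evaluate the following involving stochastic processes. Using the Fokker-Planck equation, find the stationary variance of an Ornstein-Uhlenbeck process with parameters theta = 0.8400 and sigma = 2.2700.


Stationary variance = sigma^2 / (2*theta)
= 2.2700^2 / (2*0.8400)
= 5.1529 / 1.6800
= 3.0672

3.0672


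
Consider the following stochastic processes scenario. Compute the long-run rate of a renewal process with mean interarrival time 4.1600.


Long-run renewal rate = 1/E(X)
= 1/4.1600
= 0.2404

0.2404


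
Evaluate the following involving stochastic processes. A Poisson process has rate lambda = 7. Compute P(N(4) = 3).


P(N(t)=k) = (lambda*t)^k * exp(-lambda*t) / k!
lambda*t = 28
= 28^3 * exp(-28) / 3!
= 21952 * 6.9144e-13 / 6
= 2.5297e-09

2.5297e-09


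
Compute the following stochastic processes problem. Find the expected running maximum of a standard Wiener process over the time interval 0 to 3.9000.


E(max B(s)) = sqrt(2t/pi)
= sqrt(2*3.9000/pi)
= sqrt(2.4828)
= 1.5757

1.5757


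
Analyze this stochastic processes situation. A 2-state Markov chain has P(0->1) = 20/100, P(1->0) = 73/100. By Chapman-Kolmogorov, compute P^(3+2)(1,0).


P^5 = P^3 * P^2
Computing via matrix multiplication of the transition matrix.
Entry (1,0) of P^5 = 0.7849

0.7849


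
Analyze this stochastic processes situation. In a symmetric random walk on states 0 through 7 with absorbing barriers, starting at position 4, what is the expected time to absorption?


For symmetric RW on 0,...,N with absorbing barriers, E(i) = i*(N-i)
E(4) = 4 * 3 = 12

12


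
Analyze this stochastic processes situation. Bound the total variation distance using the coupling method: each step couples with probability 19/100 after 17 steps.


TV distance bound <= (1-delta)^n
= (1 - 0.1900)^17
= 0.8100^17
= 0.0278

0.0278


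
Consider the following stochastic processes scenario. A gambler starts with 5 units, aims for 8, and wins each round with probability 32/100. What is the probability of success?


Gambler's ruin formula:
r = q/p = 0.6800/0.3200 = 2.1250
P(win) = (1 - r^i)/(1 - r^N)
= (1 - 2.1250^5)/(1 - 2.1250^8)
= 0.1021

0.1021


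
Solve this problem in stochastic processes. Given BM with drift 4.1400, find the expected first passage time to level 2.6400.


Expected first passage time = a/mu
= 2.6400/4.1400
= 0.6377

0.6377
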